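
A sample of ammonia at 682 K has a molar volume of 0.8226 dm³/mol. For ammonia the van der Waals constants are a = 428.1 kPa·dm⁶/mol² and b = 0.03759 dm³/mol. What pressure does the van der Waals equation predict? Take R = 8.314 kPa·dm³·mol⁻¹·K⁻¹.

P ≈ 6590 kPa

P = RT/(V_m − b) − a/V_m²
RT/(V_m − b) = (8.314)(682)/(0.8226 − 0.03759) = 5670.1/0.78501 = 7223.0 kPa
a/V_m² = 428.1/(0.8226)² = 632.66 kPa
P = 7223.0 − 632.66 = 6590 kPa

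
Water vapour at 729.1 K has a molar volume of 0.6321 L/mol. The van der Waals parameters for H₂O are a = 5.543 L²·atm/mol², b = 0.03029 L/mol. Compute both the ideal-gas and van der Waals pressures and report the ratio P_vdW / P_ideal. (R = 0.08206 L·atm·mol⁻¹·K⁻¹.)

P_vdW / P_ideal ≈ 0.9038

Ideal: P_ideal = RT/V_m = (0.08206)(729.1)/0.6321 = 94.6527 atm
vdW: P = RT/(V_m − b) − a/V_m² = 59.8299/0.601810 − 5.543/0.399550 = 99.4166 − 13.8731 = 85.5435 atm
Ratio = 85.5435/94.6527 = 0.9038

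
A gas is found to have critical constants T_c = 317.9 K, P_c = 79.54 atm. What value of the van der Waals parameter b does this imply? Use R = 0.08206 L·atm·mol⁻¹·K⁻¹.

From T_c = 8a/(27Rb) and P_c = a/(27b²): b = R T_c/(8 P_c).
b = (0.08206)(317.9)/(8×79.54) = 26.087/636.32 = 0.04100 L/mol

b ≈ 0.04100 L/mol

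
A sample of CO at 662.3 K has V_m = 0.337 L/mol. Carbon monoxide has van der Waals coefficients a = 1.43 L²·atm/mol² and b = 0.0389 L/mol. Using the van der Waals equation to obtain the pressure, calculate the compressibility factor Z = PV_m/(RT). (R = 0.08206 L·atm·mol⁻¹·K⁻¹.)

Z ≈ 1.052

P = RT/(V_m − b) − a/V_m² = (0.08206)(662.3)/(0.337 − 0.0389) − 1.43/(0.337)²
  = 54.348/0.29810 − 12.591 = 182.31 − 12.591 = 169.72 atm
Z = PV_m/(RT) = (169.72)(0.337)/((0.08206)(662.3)) = 57.196/54.348 = 1.052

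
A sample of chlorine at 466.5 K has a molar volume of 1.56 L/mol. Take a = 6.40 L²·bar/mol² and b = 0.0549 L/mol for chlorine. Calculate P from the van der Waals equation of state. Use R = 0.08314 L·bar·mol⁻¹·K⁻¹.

P ≈ 23.14 bar

P = RT/(V_m − b) − a/V_m²
RT/(V_m − b) = (0.08314)(466.5)/(1.56 − 0.0549) = 38.785/1.5051 = 25.769 bar
a/V_m² = 6.40/(1.56)² = 2.6298 bar
P = 25.769 − 2.6298 = 23.14 bar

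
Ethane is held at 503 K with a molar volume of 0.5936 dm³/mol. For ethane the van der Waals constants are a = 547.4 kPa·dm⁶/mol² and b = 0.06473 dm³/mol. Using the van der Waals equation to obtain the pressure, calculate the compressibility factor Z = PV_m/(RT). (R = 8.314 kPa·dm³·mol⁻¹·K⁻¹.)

Z ≈ 0.9019

P = RT/(V_m − b) − a/V_m² = (8.314)(503)/(0.5936 − 0.06473) − 547.4/(0.5936)²
  = 4181.9/0.52887 − 1553.5 = 7907.2 − 1553.5 = 6353.7 kPa
Z = PV_m/(RT) = (6353.7)(0.5936)/((8.314)(503)) = 3771.6/4181.9 = 0.9019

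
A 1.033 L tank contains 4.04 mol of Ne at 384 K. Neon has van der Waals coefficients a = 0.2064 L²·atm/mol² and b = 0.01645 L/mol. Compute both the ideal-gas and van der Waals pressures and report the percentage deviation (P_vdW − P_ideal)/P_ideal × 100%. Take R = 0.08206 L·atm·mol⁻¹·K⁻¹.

4.31 %

Ideal: P_ideal = nRT/V = (4.04)(0.08206)(384)/1.033 = 123.238 atm
vdW: P = nRT/(V − nb) − a n²/V² = 127.305/0.966542 − 3.36878/1.06709 = 131.712 − 3.15698 = 128.555 atm
% deviation = (128.555 − 123.238)/123.238 × 100% = 4.31%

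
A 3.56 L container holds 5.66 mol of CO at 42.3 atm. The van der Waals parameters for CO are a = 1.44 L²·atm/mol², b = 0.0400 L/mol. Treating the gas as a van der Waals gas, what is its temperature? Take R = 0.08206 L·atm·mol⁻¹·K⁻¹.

T = (P + a n²/V²)(V − nb)/(nR)
P + a n²/V² = 42.3 + (1.44)(5.66)²/(3.56)² = 45.940 atm
V − nb = 3.56 − (5.66)(0.0400) = 3.3336 L
T = (45.940)(3.3336)/((5.66)(0.08206)) = 329.7 K

T ≈ 329.7 K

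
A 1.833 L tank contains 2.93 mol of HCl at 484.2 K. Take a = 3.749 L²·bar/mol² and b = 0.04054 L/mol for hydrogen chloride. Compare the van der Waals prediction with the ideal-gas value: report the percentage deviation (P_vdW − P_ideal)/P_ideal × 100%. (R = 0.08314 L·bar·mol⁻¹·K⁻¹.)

Ideal: P_ideal = nRT/V = (2.93)(0.08314)(484.2)/1.833 = 64.3487 bar
vdW: P = nRT/(V − nb) − a n²/V² = 117.951/1.71422 − 32.1848/3.35989 = 68.8074 − 9.57912 = 59.2283 bar
% deviation = (59.2283 − 64.3487)/64.3487 × 100% = -7.96%

-7.96 %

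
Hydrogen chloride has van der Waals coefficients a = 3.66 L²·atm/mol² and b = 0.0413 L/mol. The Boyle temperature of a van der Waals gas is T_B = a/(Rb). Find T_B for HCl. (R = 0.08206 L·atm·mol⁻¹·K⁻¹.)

For a van der Waals gas the second virial coefficient B₂ = b − a/(RT) vanishes at T_B = a/(Rb).
T_B = 3.66/(0.08206×0.0413) = 3.66/0.0033891 = 1080 K

T_B ≈ 1080 K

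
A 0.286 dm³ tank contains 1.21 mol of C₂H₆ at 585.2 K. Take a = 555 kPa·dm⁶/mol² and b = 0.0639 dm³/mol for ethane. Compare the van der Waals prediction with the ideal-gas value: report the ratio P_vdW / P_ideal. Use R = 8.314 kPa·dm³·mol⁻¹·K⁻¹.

P_vdW / P_ideal ≈ 0.8879

Ideal: P_ideal = nRT/V = (1.21)(8.314)(585.2)/0.286 = 20584.2 kPa
vdW: P = nRT/(V − nb) − a n²/V² = 5887.08/0.208681 − 812.576/0.0817960 = 28210.9 − 9934.18 = 18276.7 kPa
Ratio = 18276.7/20584.2 = 0.8879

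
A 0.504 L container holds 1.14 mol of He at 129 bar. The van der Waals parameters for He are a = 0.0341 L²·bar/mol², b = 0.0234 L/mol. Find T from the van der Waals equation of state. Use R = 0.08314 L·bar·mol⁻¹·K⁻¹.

T = (P + a n²/V²)(V − nb)/(nR)
P + a n²/V² = 129 + (0.0341)(1.14)²/(0.504)² = 129.17 bar
V − nb = 0.504 − (1.14)(0.0234) = 0.47732 L
T = (129.17)(0.47732)/((1.14)(0.08314)) = 650.5 K

T ≈ 650.5 K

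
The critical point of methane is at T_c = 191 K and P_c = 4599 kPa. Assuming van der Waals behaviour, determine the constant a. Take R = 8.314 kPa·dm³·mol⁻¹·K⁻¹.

From T_c = 8a/(27Rb) and P_c = a/(27b²): a = 27 R² T_c²/(64 P_c).
a = 27×(8.314)²×(191)²/(64×4599) = 68084858/294336 = 231.3 kPa·dm⁶/mol²

a ≈ 231.3 kPa·dm⁶/mol²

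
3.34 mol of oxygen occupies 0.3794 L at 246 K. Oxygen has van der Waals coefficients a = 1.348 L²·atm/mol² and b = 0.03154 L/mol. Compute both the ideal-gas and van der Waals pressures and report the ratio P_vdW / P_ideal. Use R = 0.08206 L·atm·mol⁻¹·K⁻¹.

Ideal: P_ideal = nRT/V = (3.34)(0.08206)(246)/0.3794 = 177.712 atm
vdW: P = nRT/(V − nb) − a n²/V² = 67.4238/0.274056 − 15.0377/0.143944 = 246.022 − 104.469 = 141.553 atm
Ratio = 141.553/177.712 = 0.7965

P_vdW / P_ideal ≈ 0.7965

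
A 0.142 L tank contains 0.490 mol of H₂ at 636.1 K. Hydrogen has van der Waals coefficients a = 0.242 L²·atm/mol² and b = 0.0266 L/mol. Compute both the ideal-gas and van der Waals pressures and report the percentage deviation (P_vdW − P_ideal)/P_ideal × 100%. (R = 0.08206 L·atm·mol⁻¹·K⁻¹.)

Ideal: P_ideal = nRT/V = (0.490)(0.08206)(636.1)/0.142 = 180.121 atm
vdW: P = nRT/(V − nb) − a n²/V² = 25.5772/0.128966 − 0.0581042/0.0201640 = 198.325 − 2.88158 = 195.443 atm
% deviation = (195.443 − 180.121)/180.121 × 100% = 8.51%

8.51 %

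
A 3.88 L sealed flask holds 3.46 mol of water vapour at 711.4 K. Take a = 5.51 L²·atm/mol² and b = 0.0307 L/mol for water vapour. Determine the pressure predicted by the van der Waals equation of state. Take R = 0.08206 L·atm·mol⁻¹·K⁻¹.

P = nRT/(V − nb) − a n²/V²
nRT/(V − nb) = (3.46)(0.08206)(711.4)/(3.88 − 3.46×0.0307) = 201.99/3.7738 = 53.524 atm
a n²/V² = (5.51)(3.46)²/(3.88)² = 4.3817 atm
P = 53.524 − 4.3817 = 49.14 atm

P ≈ 49.14 atm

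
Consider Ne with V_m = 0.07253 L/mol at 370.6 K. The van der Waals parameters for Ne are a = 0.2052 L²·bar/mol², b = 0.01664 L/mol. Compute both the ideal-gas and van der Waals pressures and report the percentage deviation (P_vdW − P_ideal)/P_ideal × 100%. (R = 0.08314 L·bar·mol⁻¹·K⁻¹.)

Ideal: P_ideal = RT/V_m = (0.08314)(370.6)/0.07253 = 424.813 bar
vdW: P = RT/(V_m − b) − a/V_m² = 30.8117/0.0558900 − 0.2052/0.00526060 = 551.292 − 39.0070 = 512.285 bar
% deviation = (512.285 − 424.813)/424.813 × 100% = 20.59%

20.59 %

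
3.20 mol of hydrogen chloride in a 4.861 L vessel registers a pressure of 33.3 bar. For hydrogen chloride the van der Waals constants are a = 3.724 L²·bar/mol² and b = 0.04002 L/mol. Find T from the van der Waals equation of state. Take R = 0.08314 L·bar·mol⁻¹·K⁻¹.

T ≈ 621.1 K

T = (P + a n²/V²)(V − nb)/(nR)
P + a n²/V² = 33.3 + (3.724)(3.20)²/(4.861)² = 34.914 bar
V − nb = 4.861 − (3.20)(0.04002) = 4.7329 L
T = (34.914)(4.7329)/((3.20)(0.08314)) = 621.1 K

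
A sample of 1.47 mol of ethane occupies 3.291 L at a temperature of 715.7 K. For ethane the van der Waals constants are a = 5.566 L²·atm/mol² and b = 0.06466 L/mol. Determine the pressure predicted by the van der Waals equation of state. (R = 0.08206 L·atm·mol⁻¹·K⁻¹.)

P ≈ 25.90 atm

P = nRT/(V − nb) − a n²/V²
nRT/(V − nb) = (1.47)(0.08206)(715.7)/(3.291 − 1.47×0.06466) = 86.334/3.1959 = 27.014 atm
a n²/V² = (5.566)(1.47)²/(3.291)² = 1.1105 atm
P = 27.014 − 1.1105 = 25.90 atm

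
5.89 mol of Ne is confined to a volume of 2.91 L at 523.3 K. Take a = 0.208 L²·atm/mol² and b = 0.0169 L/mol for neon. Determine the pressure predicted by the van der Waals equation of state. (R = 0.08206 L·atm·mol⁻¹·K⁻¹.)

P ≈ 89.14 atm

P = nRT/(V − nb) − a n²/V²
nRT/(V − nb) = (5.89)(0.08206)(523.3)/(2.91 − 5.89×0.0169) = 252.93/2.8105 = 89.995 atm
a n²/V² = (0.208)(5.89)²/(2.91)² = 0.85213 atm
P = 89.995 − 0.85213 = 89.14 atm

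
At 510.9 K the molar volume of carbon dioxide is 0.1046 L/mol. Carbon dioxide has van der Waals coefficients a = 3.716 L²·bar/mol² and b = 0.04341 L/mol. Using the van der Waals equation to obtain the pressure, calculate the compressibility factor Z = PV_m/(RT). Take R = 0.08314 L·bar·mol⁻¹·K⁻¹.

P = RT/(V_m − b) − a/V_m² = (0.08314)(510.9)/(0.1046 − 0.04341) − 3.716/(0.1046)²
  = 42.476/0.061190 − 339.63 = 694.17 − 339.63 = 354.54 bar
Z = PV_m/(RT) = (354.54)(0.1046)/((0.08314)(510.9)) = 37.085/42.476 = 0.8731

Z ≈ 0.8731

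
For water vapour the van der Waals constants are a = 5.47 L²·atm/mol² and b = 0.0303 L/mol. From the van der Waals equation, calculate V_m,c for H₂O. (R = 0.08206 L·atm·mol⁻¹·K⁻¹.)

V_m,c ≈ 0.09090 L/mol

For a van der Waals gas, V_m,c = 3b.
V_m,c = 3×0.0303 = 0.09090 L/mol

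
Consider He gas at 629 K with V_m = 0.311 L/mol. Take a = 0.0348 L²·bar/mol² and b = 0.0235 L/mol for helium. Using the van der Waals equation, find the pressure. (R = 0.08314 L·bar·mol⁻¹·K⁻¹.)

P ≈ 181.5 bar

P = RT/(V_m − b) − a/V_m²
RT/(V_m − b) = (0.08314)(629)/(0.311 − 0.0235) = 52.295/0.28750 = 181.90 bar
a/V_m² = 0.0348/(0.311)² = 0.35980 bar
P = 181.90 − 0.35980 = 181.5 bar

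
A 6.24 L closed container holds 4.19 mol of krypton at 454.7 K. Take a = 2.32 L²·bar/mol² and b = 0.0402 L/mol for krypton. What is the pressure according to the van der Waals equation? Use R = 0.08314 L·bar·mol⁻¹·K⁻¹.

P = nRT/(V − nb) − a n²/V²
nRT/(V − nb) = (4.19)(0.08314)(454.7)/(6.24 − 4.19×0.0402) = 158.40/6.0716 = 26.089 bar
a n²/V² = (2.32)(4.19)²/(6.24)² = 1.0460 bar
P = 26.089 − 1.0460 = 25.04 bar

P ≈ 25.04 bar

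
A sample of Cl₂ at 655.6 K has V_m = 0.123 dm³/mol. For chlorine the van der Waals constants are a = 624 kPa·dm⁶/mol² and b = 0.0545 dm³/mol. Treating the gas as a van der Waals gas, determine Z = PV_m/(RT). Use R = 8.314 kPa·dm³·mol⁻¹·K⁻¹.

Z ≈ 0.8649

P = RT/(V_m − b) − a/V_m² = (8.314)(655.6)/(0.123 − 0.0545) − 624/(0.123)²
  = 5450.7/0.068500 − 41245 = 79572 − 41245 = 38327 kPa
Z = PV_m/(RT) = (38327)(0.123)/((8.314)(655.6)) = 4714.2/5450.7 = 0.8649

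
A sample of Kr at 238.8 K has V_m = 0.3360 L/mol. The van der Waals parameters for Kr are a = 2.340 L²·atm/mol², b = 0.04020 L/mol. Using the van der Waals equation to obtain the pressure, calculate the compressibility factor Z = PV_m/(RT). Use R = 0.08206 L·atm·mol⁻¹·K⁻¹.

P = RT/(V_m − b) − a/V_m² = (0.08206)(238.8)/(0.3360 − 0.04020) − 2.340/(0.3360)²
  = 19.596/0.29580 − 20.727 = 66.247 − 20.727 = 45.520 atm
Z = PV_m/(RT) = (45.520)(0.3360)/((0.08206)(238.8)) = 15.295/19.596 = 0.7805

Z ≈ 0.7805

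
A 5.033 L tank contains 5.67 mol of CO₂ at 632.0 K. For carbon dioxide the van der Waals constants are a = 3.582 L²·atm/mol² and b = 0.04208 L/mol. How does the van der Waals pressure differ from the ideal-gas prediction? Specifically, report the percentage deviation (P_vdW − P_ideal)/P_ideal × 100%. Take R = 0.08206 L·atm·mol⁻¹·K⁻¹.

-2.80 %

Ideal: P_ideal = nRT/V = (5.67)(0.08206)(632.0)/5.033 = 58.4258 atm
vdW: P = nRT/(V − nb) − a n²/V² = 294.057/4.79441 − 115.157/25.3311 = 61.3333 − 4.54607 = 56.7872 atm
% deviation = (56.7872 − 58.4258)/58.4258 × 100% = -2.80%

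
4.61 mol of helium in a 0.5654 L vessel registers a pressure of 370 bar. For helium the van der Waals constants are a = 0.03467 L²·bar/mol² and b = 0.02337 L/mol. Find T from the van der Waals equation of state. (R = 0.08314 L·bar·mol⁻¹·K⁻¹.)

T ≈ 444.6 K

T = (P + a n²/V²)(V − nb)/(nR)
P + a n²/V² = 370 + (0.03467)(4.61)²/(0.5654)² = 372.30 bar
V − nb = 0.5654 − (4.61)(0.02337) = 0.45766 L
T = (372.30)(0.45766)/((4.61)(0.08314)) = 444.6 K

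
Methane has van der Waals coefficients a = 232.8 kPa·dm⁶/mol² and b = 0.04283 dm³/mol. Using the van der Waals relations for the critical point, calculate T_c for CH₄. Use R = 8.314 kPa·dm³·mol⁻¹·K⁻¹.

T_c ≈ 193.7 K

For a van der Waals gas, T_c = 8a/(27Rb).
T_c = 8×232.8/(27×8.314×0.04283) = 1862.4/9.6144 = 193.7 K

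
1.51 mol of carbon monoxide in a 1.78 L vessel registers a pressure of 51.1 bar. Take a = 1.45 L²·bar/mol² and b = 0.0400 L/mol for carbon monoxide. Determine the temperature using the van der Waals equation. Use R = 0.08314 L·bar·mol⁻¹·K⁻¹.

T = (P + a n²/V²)(V − nb)/(nR)
P + a n²/V² = 51.1 + (1.45)(1.51)²/(1.78)² = 52.143 bar
V − nb = 1.78 − (1.51)(0.0400) = 1.7196 L
T = (52.143)(1.7196)/((1.51)(0.08314)) = 714.2 K

T ≈ 714.2 K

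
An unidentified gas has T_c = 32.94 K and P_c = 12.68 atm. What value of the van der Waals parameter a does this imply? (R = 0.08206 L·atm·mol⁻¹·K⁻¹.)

a ≈ 0.2431 L²·atm/mol²

From T_c = 8a/(27Rb) and P_c = a/(27b²): a = 27 R² T_c²/(64 P_c).
a = 27×(0.08206)²×(32.94)²/(64×12.68) = 197.28/811.52 = 0.2431 L²·atm/mol²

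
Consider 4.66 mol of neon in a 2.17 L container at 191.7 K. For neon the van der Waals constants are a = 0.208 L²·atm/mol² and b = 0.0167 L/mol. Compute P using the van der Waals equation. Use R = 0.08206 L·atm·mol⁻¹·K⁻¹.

P ≈ 34.08 atm

P = nRT/(V − nb) − a n²/V²
nRT/(V − nb) = (4.66)(0.08206)(191.7)/(2.17 − 4.66×0.0167) = 73.306/2.0922 = 35.038 atm
a n²/V² = (0.208)(4.66)²/(2.17)² = 0.95921 atm
P = 35.038 − 0.95921 = 34.08 atm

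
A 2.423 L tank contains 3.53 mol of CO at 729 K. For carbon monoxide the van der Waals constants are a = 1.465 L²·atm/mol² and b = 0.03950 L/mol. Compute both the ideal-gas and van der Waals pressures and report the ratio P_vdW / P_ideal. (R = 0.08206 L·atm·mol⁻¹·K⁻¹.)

Ideal: P_ideal = nRT/V = (3.53)(0.08206)(729)/2.423 = 87.1526 atm
vdW: P = nRT/(V − nb) − a n²/V² = 211.171/2.28357 − 18.2552/5.87093 = 92.4741 − 3.10942 = 89.3647 atm
Ratio = 89.3647/87.1526 = 1.025

P_vdW / P_ideal ≈ 1.025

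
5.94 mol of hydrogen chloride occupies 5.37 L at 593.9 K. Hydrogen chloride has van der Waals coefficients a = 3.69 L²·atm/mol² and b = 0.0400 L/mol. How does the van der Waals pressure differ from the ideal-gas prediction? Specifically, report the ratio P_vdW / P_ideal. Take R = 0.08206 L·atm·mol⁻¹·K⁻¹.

P_vdW / P_ideal ≈ 0.9625

Ideal: P_ideal = nRT/V = (5.94)(0.08206)(593.9)/5.37 = 53.9085 atm
vdW: P = nRT/(V − nb) − a n²/V² = 289.488/5.13240 − 130.196/28.8369 = 56.4040 − 4.51491 = 51.8891 atm
Ratio = 51.8891/53.9085 = 0.9625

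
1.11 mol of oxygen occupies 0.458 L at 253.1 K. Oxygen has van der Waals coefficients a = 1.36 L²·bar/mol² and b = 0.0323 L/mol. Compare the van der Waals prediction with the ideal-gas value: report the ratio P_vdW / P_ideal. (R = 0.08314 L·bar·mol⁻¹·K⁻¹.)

P_vdW / P_ideal ≈ 0.9283

Ideal: P_ideal = nRT/V = (1.11)(0.08314)(253.1)/0.458 = 50.9988 bar
vdW: P = nRT/(V − nb) − a n²/V² = 23.3574/0.422147 − 1.67566/0.209764 = 55.3300 − 7.98831 = 47.3417 bar
Ratio = 47.3417/50.9988 = 0.9283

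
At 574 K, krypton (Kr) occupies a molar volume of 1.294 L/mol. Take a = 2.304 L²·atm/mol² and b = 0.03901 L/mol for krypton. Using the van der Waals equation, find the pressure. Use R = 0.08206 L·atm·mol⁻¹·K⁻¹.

P = RT/(V_m − b) − a/V_m²
RT/(V_m − b) = (0.08206)(574)/(1.294 − 0.03901) = 47.102/1.2550 = 37.531 atm
a/V_m² = 2.304/(1.294)² = 1.3760 atm
P = 37.531 − 1.3760 = 36.16 atm

P ≈ 36.16 atm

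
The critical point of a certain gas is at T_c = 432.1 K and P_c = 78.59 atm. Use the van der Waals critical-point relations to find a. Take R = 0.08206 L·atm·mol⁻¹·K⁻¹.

a ≈ 6.749 L²·atm/mol²

From T_c = 8a/(27Rb) and P_c = a/(27b²): a = 27 R² T_c²/(64 P_c).
a = 27×(0.08206)²×(432.1)²/(64×78.59) = 33947/5029.8 = 6.749 L²·atm/mol²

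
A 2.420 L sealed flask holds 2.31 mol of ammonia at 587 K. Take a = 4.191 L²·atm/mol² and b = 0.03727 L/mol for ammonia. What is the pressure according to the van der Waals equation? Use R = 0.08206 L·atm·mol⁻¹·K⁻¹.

P ≈ 43.86 atm

P = nRT/(V − nb) − a n²/V²
nRT/(V − nb) = (2.31)(0.08206)(587)/(2.420 − 2.31×0.03727) = 111.27/2.3339 = 47.676 atm
a n²/V² = (4.191)(2.31)²/(2.420)² = 3.8187 atm
P = 47.676 − 3.8187 = 43.86 atm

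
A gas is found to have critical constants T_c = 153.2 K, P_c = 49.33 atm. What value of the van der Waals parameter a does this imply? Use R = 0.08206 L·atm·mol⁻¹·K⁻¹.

From T_c = 8a/(27Rb) and P_c = a/(27b²): a = 27 R² T_c²/(64 P_c).
a = 27×(0.08206)²×(153.2)²/(64×49.33) = 4267.2/3157.1 = 1.352 L²·atm/mol²

a ≈ 1.352 L²·atm/mol²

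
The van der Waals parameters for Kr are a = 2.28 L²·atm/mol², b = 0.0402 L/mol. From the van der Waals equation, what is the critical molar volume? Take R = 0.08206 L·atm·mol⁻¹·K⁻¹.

V_m,c ≈ 0.1206 L/mol

For a van der Waals gas, V_m,c = 3b.
V_m,c = 3×0.0402 = 0.1206 L/mol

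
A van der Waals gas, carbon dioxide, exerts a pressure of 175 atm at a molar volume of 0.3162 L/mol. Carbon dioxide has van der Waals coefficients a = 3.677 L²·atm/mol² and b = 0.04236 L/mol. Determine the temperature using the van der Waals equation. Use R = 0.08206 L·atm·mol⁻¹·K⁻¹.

T = (P + a/V_m²)(V_m − b)/R
P + a/V_m² = 175 + 3.677/(0.3162)² = 211.78 atm
V_m − b = 0.3162 − 0.04236 = 0.27384 L/mol
T = (211.78)(0.27384)/0.08206 = 706.7 K

T ≈ 706.7 K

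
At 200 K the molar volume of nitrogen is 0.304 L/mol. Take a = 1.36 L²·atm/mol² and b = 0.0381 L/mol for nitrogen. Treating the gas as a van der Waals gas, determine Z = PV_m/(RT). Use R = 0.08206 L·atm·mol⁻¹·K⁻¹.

P = RT/(V_m − b) − a/V_m² = (0.08206)(200)/(0.304 − 0.0381) − 1.36/(0.304)²
  = 16.412/0.26590 − 14.716 = 61.722 − 14.716 = 47.006 atm
Z = PV_m/(RT) = (47.006)(0.304)/((0.08206)(200)) = 14.290/16.412 = 0.8707

Z ≈ 0.8707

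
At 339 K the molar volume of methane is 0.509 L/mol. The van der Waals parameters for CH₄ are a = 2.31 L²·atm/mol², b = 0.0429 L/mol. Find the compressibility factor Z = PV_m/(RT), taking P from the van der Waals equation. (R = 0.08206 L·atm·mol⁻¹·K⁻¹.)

P = RT/(V_m − b) − a/V_m² = (0.08206)(339)/(0.509 − 0.0429) − 2.31/(0.509)²
  = 27.818/0.46610 − 8.9161 = 59.682 − 8.9161 = 50.766 atm
Z = PV_m/(RT) = (50.766)(0.509)/((0.08206)(339)) = 25.840/27.818 = 0.9289

Z ≈ 0.9289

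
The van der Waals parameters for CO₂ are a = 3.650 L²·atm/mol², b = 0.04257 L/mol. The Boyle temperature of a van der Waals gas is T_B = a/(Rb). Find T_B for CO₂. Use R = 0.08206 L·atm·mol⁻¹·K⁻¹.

For a van der Waals gas the second virial coefficient B₂ = b − a/(RT) vanishes at T_B = a/(Rb).
T_B = 3.650/(0.08206×0.04257) = 3.650/0.0034933 = 1045 K

T_B ≈ 1045 K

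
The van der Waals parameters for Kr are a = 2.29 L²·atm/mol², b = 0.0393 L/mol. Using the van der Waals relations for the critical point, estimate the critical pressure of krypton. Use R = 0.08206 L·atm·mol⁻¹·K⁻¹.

For a van der Waals gas, P_c = a/(27b²).
P_c = 2.29/(27×(0.0393)²) = 2.29/0.041701 = 54.91 atm

P_c ≈ 54.91 atm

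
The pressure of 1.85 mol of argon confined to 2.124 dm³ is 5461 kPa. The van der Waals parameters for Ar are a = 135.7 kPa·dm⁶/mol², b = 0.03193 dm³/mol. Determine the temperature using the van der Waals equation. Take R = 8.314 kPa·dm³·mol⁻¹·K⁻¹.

T ≈ 747.0 K

T = (P + a n²/V²)(V − nb)/(nR)
P + a n²/V² = 5461 + (135.7)(1.85)²/(2.124)² = 5563.9 kPa
V − nb = 2.124 − (1.85)(0.03193) = 2.0649 dm³
T = (5563.9)(2.0649)/((1.85)(8.314)) = 747.0 K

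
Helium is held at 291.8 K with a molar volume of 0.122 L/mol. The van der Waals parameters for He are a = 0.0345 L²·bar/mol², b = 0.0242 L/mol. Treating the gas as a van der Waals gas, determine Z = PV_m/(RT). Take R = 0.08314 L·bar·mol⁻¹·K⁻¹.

P = RT/(V_m − b) − a/V_m² = (0.08314)(291.8)/(0.122 − 0.0242) − 0.0345/(0.122)²
  = 24.260/0.097800 − 2.3179 = 248.06 − 2.3179 = 245.74 bar
Z = PV_m/(RT) = (245.74)(0.122)/((0.08314)(291.8)) = 29.980/24.260 = 1.236

Z ≈ 1.236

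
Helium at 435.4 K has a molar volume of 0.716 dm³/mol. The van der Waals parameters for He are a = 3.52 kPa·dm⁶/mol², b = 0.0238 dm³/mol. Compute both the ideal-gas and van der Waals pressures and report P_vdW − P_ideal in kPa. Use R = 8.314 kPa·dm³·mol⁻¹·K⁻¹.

Ideal: P_ideal = RT/V_m = (8.314)(435.4)/0.716 = 5055.75 kPa
vdW: P = RT/(V_m − b) − a/V_m² = 3619.92/0.692200 − 3.52/0.512656 = 5229.59 − 6.86620 = 5222.72 kPa
ΔP = 5222.72 − 5055.75 = 167.0 kPa

ΔP ≈ 167.0 kPa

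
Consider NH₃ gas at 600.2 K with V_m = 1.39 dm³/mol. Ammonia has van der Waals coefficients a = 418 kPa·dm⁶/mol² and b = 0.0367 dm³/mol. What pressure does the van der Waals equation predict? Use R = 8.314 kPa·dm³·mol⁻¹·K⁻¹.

P ≈ 3471 kPa

P = RT/(V_m − b) − a/V_m²
RT/(V_m − b) = (8.314)(600.2)/(1.39 − 0.0367) = 4990.1/1.3533 = 3687.4 kPa
a/V_m² = 418/(1.39)² = 216.34 kPa
P = 3687.4 − 216.34 = 3471 kPa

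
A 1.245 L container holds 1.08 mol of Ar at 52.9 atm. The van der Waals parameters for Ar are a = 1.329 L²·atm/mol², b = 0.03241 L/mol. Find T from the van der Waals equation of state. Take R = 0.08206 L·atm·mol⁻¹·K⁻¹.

T = (P + a n²/V²)(V − nb)/(nR)
P + a n²/V² = 52.9 + (1.329)(1.08)²/(1.245)² = 53.900 atm
V − nb = 1.245 − (1.08)(0.03241) = 1.2100 L
T = (53.900)(1.2100)/((1.08)(0.08206)) = 735.9 K

T ≈ 735.9 K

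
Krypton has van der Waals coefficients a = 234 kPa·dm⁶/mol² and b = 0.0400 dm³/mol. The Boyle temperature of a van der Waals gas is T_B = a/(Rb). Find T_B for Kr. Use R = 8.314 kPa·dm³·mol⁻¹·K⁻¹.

T_B ≈ 703.6 K

For a van der Waals gas the second virial coefficient B₂ = b − a/(RT) vanishes at T_B = a/(Rb).
T_B = 234/(8.314×0.0400) = 234/0.33256 = 703.6 K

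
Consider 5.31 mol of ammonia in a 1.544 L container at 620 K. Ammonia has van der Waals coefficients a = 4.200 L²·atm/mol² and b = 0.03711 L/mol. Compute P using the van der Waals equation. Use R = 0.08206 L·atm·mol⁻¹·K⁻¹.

P ≈ 150.9 atm

P = nRT/(V − nb) − a n²/V²
nRT/(V − nb) = (5.31)(0.08206)(620)/(1.544 − 5.31×0.03711) = 270.16/1.3469 = 200.58 atm
a n²/V² = (4.200)(5.31)²/(1.544)² = 49.676 atm
P = 200.58 − 49.676 = 150.9 atm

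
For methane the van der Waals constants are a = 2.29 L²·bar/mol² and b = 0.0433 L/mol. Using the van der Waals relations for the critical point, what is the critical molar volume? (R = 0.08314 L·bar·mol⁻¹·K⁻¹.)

V_m,c ≈ 0.1299 L/mol

For a van der Waals gas, V_m,c = 3b.
V_m,c = 3×0.0433 = 0.1299 L/mol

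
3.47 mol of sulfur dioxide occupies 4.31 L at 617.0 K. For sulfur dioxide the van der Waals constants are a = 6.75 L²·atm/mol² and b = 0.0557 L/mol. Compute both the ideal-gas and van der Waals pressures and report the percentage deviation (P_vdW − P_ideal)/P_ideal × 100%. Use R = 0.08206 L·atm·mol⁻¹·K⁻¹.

Ideal: P_ideal = nRT/V = (3.47)(0.08206)(617.0)/4.31 = 40.7633 atm
vdW: P = nRT/(V − nb) − a n²/V² = 175.690/4.11672 − 81.2761/18.5761 = 42.6772 − 4.37530 = 38.3019 atm
% deviation = (38.3019 − 40.7633)/40.7633 × 100% = -6.04%

-6.04 %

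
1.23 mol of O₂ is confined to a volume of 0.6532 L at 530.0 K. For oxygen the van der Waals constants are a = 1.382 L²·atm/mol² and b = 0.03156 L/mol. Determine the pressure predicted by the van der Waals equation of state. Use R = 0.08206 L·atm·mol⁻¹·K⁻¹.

P = nRT/(V − nb) − a n²/V²
nRT/(V − nb) = (1.23)(0.08206)(530.0)/(0.6532 − 1.23×0.03156) = 53.495/0.61438 = 87.072 atm
a n²/V² = (1.382)(1.23)²/(0.6532)² = 4.9003 atm
P = 87.072 − 4.9003 = 82.17 atm

P ≈ 82.17 atm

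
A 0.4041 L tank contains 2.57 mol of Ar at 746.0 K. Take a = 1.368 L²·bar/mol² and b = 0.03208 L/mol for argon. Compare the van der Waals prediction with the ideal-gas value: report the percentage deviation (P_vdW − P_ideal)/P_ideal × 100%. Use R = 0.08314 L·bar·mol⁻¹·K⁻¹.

Ideal: P_ideal = nRT/V = (2.57)(0.08314)(746.0)/0.4041 = 394.451 bar
vdW: P = nRT/(V − nb) − a n²/V² = 159.398/0.321654 − 9.03550/0.163297 = 495.557 − 55.3317 = 440.225 bar
% deviation = (440.225 − 394.451)/394.451 × 100% = 11.60%

11.60 %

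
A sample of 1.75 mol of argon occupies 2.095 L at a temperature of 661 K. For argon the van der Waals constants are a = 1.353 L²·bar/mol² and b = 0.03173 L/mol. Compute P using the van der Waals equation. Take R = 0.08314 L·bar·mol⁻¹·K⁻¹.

P ≈ 46.21 bar

P = nRT/(V − nb) − a n²/V²
nRT/(V − nb) = (1.75)(0.08314)(661)/(2.095 − 1.75×0.03173) = 96.172/2.0395 = 47.155 bar
a n²/V² = (1.353)(1.75)²/(2.095)² = 0.94407 bar
P = 47.155 − 0.94407 = 46.21 bar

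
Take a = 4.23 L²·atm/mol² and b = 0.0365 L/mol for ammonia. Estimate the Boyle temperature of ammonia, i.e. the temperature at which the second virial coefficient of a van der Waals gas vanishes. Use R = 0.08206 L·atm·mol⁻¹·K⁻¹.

T_B ≈ 1412 K

For a van der Waals gas the second virial coefficient B₂ = b − a/(RT) vanishes at T_B = a/(Rb).
T_B = 4.23/(0.08206×0.0365) = 4.23/0.0029952 = 1412 K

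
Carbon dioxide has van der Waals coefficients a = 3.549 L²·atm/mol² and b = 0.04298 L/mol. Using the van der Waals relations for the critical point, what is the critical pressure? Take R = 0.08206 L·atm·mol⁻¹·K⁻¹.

P_c ≈ 71.16 atm

For a van der Waals gas, P_c = a/(27b²).
P_c = 3.549/(27×(0.04298)²) = 3.549/0.049877 = 71.16 atm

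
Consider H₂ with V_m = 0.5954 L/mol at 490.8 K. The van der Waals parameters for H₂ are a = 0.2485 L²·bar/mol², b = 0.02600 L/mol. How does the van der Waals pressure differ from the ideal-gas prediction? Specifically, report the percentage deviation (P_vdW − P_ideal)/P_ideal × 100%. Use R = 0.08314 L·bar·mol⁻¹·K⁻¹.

3.54 %

Ideal: P_ideal = RT/V_m = (0.08314)(490.8)/0.5954 = 68.5339 bar
vdW: P = RT/(V_m − b) − a/V_m² = 40.8051/0.569400 − 0.2485/0.354501 = 71.6633 − 0.700985 = 70.9623 bar
% deviation = (70.9623 − 68.5339)/68.5339 × 100% = 3.54%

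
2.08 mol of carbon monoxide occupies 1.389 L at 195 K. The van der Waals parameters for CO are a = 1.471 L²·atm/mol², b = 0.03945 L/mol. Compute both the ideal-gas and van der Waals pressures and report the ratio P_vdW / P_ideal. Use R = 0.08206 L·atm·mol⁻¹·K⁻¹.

P_vdW / P_ideal ≈ 0.9251

Ideal: P_ideal = nRT/V = (2.08)(0.08206)(195)/1.389 = 23.9622 atm
vdW: P = nRT/(V − nb) − a n²/V² = 33.2835/1.30694 − 6.36413/1.92932 = 25.4667 − 3.29864 = 22.1681 atm
Ratio = 22.1681/23.9622 = 0.9251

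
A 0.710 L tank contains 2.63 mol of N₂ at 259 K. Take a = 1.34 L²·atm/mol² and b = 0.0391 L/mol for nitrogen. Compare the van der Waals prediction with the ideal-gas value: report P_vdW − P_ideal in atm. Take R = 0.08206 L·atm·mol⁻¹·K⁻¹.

Ideal: P_ideal = nRT/V = (2.63)(0.08206)(259)/0.710 = 78.7279 atm
vdW: P = nRT/(V − nb) − a n²/V² = 55.8968/0.607167 − 9.26865/0.504100 = 92.0617 − 18.3865 = 73.6752 atm
ΔP = 73.6752 − 78.7279 = -5.053 atm

ΔP ≈ -5.053 atm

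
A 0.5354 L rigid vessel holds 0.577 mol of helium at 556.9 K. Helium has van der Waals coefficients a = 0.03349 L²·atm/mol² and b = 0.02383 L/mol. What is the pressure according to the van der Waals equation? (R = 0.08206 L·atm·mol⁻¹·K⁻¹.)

P = nRT/(V − nb) − a n²/V²
nRT/(V − nb) = (0.577)(0.08206)(556.9)/(0.5354 − 0.577×0.02383) = 26.368/0.52165 = 50.547 atm
a n²/V² = (0.03349)(0.577)²/(0.5354)² = 0.038896 atm
P = 50.547 − 0.038896 = 50.51 atm

P ≈ 50.51 atm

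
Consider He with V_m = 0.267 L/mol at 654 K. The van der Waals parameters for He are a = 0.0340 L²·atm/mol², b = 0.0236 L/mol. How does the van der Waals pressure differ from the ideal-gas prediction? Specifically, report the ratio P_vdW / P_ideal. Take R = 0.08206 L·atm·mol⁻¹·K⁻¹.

Ideal: P_ideal = RT/V_m = (0.08206)(654)/0.267 = 201.001 atm
vdW: P = RT/(V_m − b) − a/V_m² = 53.6672/0.243400 − 0.0340/0.0712890 = 220.490 − 0.476932 = 220.013 atm
Ratio = 220.013/201.001 = 1.095

P_vdW / P_ideal ≈ 1.095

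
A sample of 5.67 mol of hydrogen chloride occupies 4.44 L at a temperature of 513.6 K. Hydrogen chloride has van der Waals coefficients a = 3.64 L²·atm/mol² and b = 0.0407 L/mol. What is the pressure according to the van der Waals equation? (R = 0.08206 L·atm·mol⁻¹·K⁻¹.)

P ≈ 50.84 atm

P = nRT/(V − nb) − a n²/V²
nRT/(V − nb) = (5.67)(0.08206)(513.6)/(4.44 − 5.67×0.0407) = 238.97/4.2092 = 56.773 atm
a n²/V² = (3.64)(5.67)²/(4.44)² = 5.9361 atm
P = 56.773 − 5.9361 = 50.84 atm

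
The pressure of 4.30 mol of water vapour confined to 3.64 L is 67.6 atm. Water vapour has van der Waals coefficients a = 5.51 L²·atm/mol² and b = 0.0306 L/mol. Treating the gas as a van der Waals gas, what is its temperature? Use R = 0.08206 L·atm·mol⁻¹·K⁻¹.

T = (P + a n²/V²)(V − nb)/(nR)
P + a n²/V² = 67.6 + (5.51)(4.30)²/(3.64)² = 75.289 atm
V − nb = 3.64 − (4.30)(0.0306) = 3.5084 L
T = (75.289)(3.5084)/((4.30)(0.08206)) = 748.6 K

T ≈ 748.6 K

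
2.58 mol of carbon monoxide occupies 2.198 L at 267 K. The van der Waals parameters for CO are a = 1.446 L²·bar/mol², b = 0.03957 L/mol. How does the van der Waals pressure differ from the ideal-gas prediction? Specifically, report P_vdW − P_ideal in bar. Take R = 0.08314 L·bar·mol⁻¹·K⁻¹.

ΔP ≈ -0.723 bar

Ideal: P_ideal = nRT/V = (2.58)(0.08314)(267)/2.198 = 26.0563 bar
vdW: P = nRT/(V − nb) − a n²/V² = 57.2718/2.09591 − 9.62515/4.83120 = 27.3255 − 1.99229 = 25.3332 bar
ΔP = 25.3332 − 26.0563 = -0.723 bar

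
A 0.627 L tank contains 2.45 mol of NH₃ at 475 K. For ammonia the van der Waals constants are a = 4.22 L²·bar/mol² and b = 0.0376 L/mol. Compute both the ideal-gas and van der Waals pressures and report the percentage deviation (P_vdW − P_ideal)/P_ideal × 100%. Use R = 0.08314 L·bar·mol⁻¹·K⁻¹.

Ideal: P_ideal = nRT/V = (2.45)(0.08314)(475)/0.627 = 154.313 bar
vdW: P = nRT/(V − nb) − a n²/V² = 96.7542/0.534880 − 25.3306/0.393129 = 180.890 − 64.4333 = 116.457 bar
% deviation = (116.457 − 154.313)/154.313 × 100% = -24.53%

-24.53 %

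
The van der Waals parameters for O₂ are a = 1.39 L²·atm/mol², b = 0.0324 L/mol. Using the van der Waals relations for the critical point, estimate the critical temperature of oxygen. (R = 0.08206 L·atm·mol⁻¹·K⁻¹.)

T_c ≈ 154.9 K

For a van der Waals gas, T_c = 8a/(27Rb).
T_c = 8×1.39/(27×0.08206×0.0324) = 11.120/0.071786 = 154.9 K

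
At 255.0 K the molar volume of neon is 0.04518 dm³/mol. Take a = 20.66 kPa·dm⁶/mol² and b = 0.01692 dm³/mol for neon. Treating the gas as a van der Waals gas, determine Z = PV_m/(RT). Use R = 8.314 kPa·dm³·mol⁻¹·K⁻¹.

P = RT/(V_m − b) − a/V_m² = (8.314)(255.0)/(0.04518 − 0.01692) − 20.66/(0.04518)²
  = 2120.1/0.028260 − 10121 = 75021 − 10121 = 64900 kPa
Z = PV_m/(RT) = (64900)(0.04518)/((8.314)(255.0)) = 2932.2/2120.1 = 1.383

Z ≈ 1.383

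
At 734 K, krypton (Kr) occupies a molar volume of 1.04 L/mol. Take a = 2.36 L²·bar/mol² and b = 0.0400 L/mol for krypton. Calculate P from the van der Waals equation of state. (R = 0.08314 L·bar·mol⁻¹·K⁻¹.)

P = RT/(V_m − b) − a/V_m²
RT/(V_m − b) = (0.08314)(734)/(1.04 − 0.0400) = 61.025/1.0000 = 61.025 bar
a/V_m² = 2.36/(1.04)² = 2.1820 bar
P = 61.025 − 2.1820 = 58.84 bar

P ≈ 58.84 bar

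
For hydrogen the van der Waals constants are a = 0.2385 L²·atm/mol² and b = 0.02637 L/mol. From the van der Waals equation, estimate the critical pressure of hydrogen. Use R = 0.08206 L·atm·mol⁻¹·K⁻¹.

P_c ≈ 12.70 atm

For a van der Waals gas, P_c = a/(27b²).
P_c = 0.2385/(27×(0.02637)²) = 0.2385/0.018775 = 12.70 atm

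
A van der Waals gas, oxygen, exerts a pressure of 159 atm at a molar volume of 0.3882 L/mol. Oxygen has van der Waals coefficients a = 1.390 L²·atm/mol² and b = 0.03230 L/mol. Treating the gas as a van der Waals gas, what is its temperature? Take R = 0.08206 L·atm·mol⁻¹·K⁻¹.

T ≈ 729.6 K

T = (P + a/V_m²)(V_m − b)/R
P + a/V_m² = 159 + 1.390/(0.3882)² = 168.22 atm
V_m − b = 0.3882 − 0.03230 = 0.35590 L/mol
T = (168.22)(0.35590)/0.08206 = 729.6 K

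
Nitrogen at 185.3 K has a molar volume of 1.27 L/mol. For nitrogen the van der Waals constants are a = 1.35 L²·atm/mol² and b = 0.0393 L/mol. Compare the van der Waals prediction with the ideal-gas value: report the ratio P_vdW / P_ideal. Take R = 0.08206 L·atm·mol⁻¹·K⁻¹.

Ideal: P_ideal = RT/V_m = (0.08206)(185.3)/1.27 = 11.9730 atm
vdW: P = RT/(V_m − b) − a/V_m² = 15.2057/1.23070 − 1.35/1.61290 = 12.3553 − 0.837002 = 11.5183 atm
Ratio = 11.5183/11.9730 = 0.9620

P_vdW / P_ideal ≈ 0.9620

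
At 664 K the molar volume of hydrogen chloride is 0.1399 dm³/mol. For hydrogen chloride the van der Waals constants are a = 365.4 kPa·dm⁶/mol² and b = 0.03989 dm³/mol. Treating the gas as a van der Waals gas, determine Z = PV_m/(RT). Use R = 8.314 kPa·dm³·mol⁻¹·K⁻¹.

P = RT/(V_m − b) − a/V_m² = (8.314)(664)/(0.1399 − 0.03989) − 365.4/(0.1399)²
  = 5520.5/0.10001 − 18670 = 55199 − 18670 = 36529 kPa
Z = PV_m/(RT) = (36529)(0.1399)/((8.314)(664)) = 5110.4/5520.5 = 0.9257

Z ≈ 0.9257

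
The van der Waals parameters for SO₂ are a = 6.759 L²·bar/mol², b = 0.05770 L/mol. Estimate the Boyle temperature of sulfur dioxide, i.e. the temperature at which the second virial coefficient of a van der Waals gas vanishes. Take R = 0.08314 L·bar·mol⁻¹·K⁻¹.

For a van der Waals gas the second virial coefficient B₂ = b − a/(RT) vanishes at T_B = a/(Rb).
T_B = 6.759/(0.08314×0.05770) = 6.759/0.0047972 = 1409 K

T_B ≈ 1409 K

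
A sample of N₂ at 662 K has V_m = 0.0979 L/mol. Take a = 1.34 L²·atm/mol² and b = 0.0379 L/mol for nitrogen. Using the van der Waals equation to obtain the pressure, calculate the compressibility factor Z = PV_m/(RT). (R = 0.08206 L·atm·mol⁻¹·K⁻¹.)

P = RT/(V_m − b) − a/V_m² = (0.08206)(662)/(0.0979 − 0.0379) − 1.34/(0.0979)²
  = 54.324/0.060000 − 139.81 = 905.40 − 139.81 = 765.59 atm
Z = PV_m/(RT) = (765.59)(0.0979)/((0.08206)(662)) = 74.951/54.324 = 1.380

Z ≈ 1.380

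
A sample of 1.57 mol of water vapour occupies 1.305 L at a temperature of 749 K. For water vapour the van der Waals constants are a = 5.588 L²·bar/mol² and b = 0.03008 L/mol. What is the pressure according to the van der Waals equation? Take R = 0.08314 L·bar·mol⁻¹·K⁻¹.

P ≈ 69.64 bar

P = nRT/(V − nb) − a n²/V²
nRT/(V − nb) = (1.57)(0.08314)(749)/(1.305 − 1.57×0.03008) = 97.767/1.2578 = 77.729 bar
a n²/V² = (5.588)(1.57)²/(1.305)² = 8.0879 bar
P = 77.729 − 8.0879 = 69.64 bar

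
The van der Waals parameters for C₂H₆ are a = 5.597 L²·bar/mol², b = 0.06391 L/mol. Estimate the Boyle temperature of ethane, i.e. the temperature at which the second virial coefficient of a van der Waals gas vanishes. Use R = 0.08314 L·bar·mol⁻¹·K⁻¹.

For a van der Waals gas the second virial coefficient B₂ = b − a/(RT) vanishes at T_B = a/(Rb).
T_B = 5.597/(0.08314×0.06391) = 5.597/0.0053135 = 1053 K

T_B ≈ 1053 K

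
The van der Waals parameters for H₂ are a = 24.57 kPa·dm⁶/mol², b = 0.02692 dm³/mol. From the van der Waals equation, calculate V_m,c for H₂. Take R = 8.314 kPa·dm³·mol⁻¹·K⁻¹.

V_m,c ≈ 0.08076 dm³/mol

For a van der Waals gas, V_m,c = 3b.
V_m,c = 3×0.02692 = 0.08076 dm³/mol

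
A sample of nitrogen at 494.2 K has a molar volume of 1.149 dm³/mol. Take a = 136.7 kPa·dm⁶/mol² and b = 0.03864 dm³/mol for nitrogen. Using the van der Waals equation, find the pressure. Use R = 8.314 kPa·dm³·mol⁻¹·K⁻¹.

P = RT/(V_m − b) − a/V_m²
RT/(V_m − b) = (8.314)(494.2)/(1.149 − 0.03864) = 4108.8/1.1104 = 3700.3 kPa
a/V_m² = 136.7/(1.149)² = 103.54 kPa
P = 3700.3 − 103.54 = 3597 kPa

P ≈ 3597 kPa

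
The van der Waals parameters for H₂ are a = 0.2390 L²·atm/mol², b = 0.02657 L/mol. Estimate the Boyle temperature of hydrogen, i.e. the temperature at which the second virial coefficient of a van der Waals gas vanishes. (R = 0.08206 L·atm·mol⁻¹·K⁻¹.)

For a van der Waals gas the second virial coefficient B₂ = b − a/(RT) vanishes at T_B = a/(Rb).
T_B = 0.2390/(0.08206×0.02657) = 0.2390/0.0021803 = 109.6 K

T_B ≈ 109.6 K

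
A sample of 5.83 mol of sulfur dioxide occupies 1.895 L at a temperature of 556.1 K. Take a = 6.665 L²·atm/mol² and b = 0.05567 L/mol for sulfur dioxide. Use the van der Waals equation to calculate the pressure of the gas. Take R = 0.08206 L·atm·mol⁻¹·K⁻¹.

P ≈ 106.3 atm

P = nRT/(V − nb) − a n²/V²
nRT/(V − nb) = (5.83)(0.08206)(556.1)/(1.895 − 5.83×0.05567) = 266.04/1.5704 = 169.41 atm
a n²/V² = (6.665)(5.83)²/(1.895)² = 63.084 atm
P = 169.41 − 63.084 = 106.3 atm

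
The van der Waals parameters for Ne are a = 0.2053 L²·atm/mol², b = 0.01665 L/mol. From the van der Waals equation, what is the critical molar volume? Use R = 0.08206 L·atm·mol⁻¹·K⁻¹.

For a van der Waals gas, V_m,c = 3b.
V_m,c = 3×0.01665 = 0.04995 L/mol

V_m,c ≈ 0.04995 L/mol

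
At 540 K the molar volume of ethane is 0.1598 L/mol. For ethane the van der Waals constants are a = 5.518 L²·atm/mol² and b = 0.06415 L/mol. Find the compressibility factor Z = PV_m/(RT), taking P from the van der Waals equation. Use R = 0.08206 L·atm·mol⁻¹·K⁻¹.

P = RT/(V_m − b) − a/V_m² = (0.08206)(540)/(0.1598 − 0.06415) − 5.518/(0.1598)²
  = 44.312/0.095650 − 216.09 = 463.27 − 216.09 = 247.18 atm
Z = PV_m/(RT) = (247.18)(0.1598)/((0.08206)(540)) = 39.499/44.312 = 0.8914

Z ≈ 0.8914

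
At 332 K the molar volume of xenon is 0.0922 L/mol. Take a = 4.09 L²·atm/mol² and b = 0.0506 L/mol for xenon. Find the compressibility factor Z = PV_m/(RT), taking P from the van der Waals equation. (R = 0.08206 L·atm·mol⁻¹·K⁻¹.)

Z ≈ 0.5881

P = RT/(V_m − b) − a/V_m² = (0.08206)(332)/(0.0922 − 0.0506) − 4.09/(0.0922)²
  = 27.244/0.041600 − 481.13 = 654.90 − 481.13 = 173.77 atm
Z = PV_m/(RT) = (173.77)(0.0922)/((0.08206)(332)) = 16.022/27.244 = 0.5881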